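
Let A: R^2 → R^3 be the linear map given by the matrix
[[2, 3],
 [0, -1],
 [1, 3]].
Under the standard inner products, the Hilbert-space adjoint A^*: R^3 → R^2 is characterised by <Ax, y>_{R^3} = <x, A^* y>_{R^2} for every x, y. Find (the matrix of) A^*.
A^* = A^T =
[[2, 0, 1],
 [3, -1, 3]]

For real matrices with standard dot products, the defining identity <Ax, y> = <x, A^* y> gives (Ax)^T y = x^T (A^*) y, i.e. x^T A^T y = x^T (A^*) y. Since this holds for all x, y, we must have A^* = A^T. Therefore
A^* =
[[2, 0, 1],
 [3, -1, 3]].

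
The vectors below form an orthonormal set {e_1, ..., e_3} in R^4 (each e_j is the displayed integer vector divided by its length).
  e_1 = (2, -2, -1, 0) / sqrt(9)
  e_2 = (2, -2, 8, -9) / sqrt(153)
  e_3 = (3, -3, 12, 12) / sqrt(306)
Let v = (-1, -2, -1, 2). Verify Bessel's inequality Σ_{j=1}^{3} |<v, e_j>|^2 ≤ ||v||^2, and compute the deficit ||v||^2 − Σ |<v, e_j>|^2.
Σ |<v, e_j>|^2 = 11/2; ||v||^2 = 10; deficit = 9/2

Write each e_j = u_j / sqrt(<u_j, u_j>) where u_j is the displayed integer vector. Then <v, e_j> = <v, u_j> / sqrt(<u_j, u_j>), so |<v, e_j>|^2 = <v, u_j>^2 / <u_j, u_j>.
Coefficients: <v, e_1> = 3/sqrt(9), <v, e_2> = -24/sqrt(153), <v, e_3> = 15/sqrt(306).
Square and sum: Σ |<v, e_j>|^2 = 11/2.
Compute ||v||^2 = v·v = 10.
Deficit = 10 − 11/2 = 9/2 ≥ 0, confirming Bessel's inequality. (The deficit equals ||v − Σ <v,e_j> e_j||^2, the squared distance from v to span{e_j}.)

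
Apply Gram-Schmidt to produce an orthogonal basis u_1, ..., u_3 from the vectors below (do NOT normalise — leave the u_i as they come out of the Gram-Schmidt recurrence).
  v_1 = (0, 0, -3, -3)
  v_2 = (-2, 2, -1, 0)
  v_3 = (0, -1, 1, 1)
Orthogonal basis:
  u_1 = (0, 0, -3, -3)
  u_2 = (-2, 2, -1/2, 1/2)
  u_3 = (-8/17, -9/17, -2/17, 2/17)

Apply the Gram-Schmidt recurrence
  u_1 = v_1
  u_i = v_i − Σ_{j<i} ((v_i · u_j) / (u_j · u_j)) · u_j.

Step by step this gives:
  u_1 = (0, 0, -3, -3)
  u_2 = (-2, 2, -1/2, 1/2)
  u_3 = (-8/17, -9/17, -2/17, 2/17)

Orthogonality check:
  u_2 · u_1 = 0 (should be 0)
  u_3 · u_1 = 0 (should be 0)
  u_3 · u_2 = 0 (should be 0)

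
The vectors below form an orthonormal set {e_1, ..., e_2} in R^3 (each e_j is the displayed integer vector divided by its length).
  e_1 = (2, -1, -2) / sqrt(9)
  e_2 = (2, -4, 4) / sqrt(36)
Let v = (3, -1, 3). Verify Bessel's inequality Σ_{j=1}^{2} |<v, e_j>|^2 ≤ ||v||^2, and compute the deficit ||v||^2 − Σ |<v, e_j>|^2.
Σ |<v, e_j>|^2 = 122/9; ||v||^2 = 19; deficit = 49/9

Write each e_j = u_j / sqrt(<u_j, u_j>) where u_j is the displayed integer vector. Then <v, e_j> = <v, u_j> / sqrt(<u_j, u_j>), so |<v, e_j>|^2 = <v, u_j>^2 / <u_j, u_j>.
Coefficients: <v, e_1> = 1/sqrt(9), <v, e_2> = 22/sqrt(36).
Square and sum: Σ |<v, e_j>|^2 = 122/9.
Compute ||v||^2 = v·v = 19.
Deficit = 19 − 122/9 = 49/9 ≥ 0, confirming Bessel's inequality. (The deficit equals ||v − Σ <v,e_j> e_j||^2, the squared distance from v to span{e_j}.)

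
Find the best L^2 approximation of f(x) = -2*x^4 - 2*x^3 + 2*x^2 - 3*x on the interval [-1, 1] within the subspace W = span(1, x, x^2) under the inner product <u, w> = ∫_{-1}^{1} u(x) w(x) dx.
g(x) = 2*x^2/7 - 21*x/5 + 6/35

The best approximation g ∈ W is the orthogonal projection of f onto W. Writing g = a_0 + a_1 x + a_2 x^2, the coefficients solve the normal equations G · a = b where
  G_{ij} = <φ_i, φ_j> and b_i = <f, φ_i>, with φ_0 = 1, φ_1 = x, φ_2 = x^2.
G =
  [2, 0, 2/3]
  [0, 2/3, 0]
  [2/3, 0, 2/5],
b = (8/15, -14/5, 8/35).
Solving gives a_0 = 6/35, a_1 = -21/5, a_2 = 2/7, so
  g(x) = 2*x^2/7 - 21*x/5 + 6/35.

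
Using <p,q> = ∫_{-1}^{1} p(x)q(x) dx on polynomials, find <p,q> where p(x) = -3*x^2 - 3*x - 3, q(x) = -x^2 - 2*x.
<p,q> = 36/5

Expand the product: p(x)·q(x) = 3*x^4 + 9*x^3 + 9*x^2 + 6*x.
∫_{-1}^{1} of each monomial x^k gives [2/(k+1) if k even, 0 if k odd]. Integrating term-by-term (or equivalently evaluating the antiderivative F(x) = 3*x^5/5 + 9*x^4/4 + 3*x^3 + 3*x^2 at the endpoints):
  F(1) − F(−1) = 177/20 − (33/20) = 36/5.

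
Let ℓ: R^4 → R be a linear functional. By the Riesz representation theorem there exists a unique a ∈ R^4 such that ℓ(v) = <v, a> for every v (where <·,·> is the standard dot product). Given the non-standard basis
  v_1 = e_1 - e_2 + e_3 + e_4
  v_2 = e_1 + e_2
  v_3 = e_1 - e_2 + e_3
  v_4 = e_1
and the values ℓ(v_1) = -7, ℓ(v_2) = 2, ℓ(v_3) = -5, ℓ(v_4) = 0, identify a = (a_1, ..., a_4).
a = (0, 2, -3, -2)

Write a = (a_1, ..., a_4) in the standard basis. For each basis vector v_i, ℓ(v_i) = <v_i, a> is a linear equation in the a_j's. Collect the n equations into a matrix system V a = ℓ, where row i of V is v_i (expressed in the standard basis). Since V is invertible (lower-triangular with 1s on the diagonal, up to permutation), solve by back-substitution:
  V =
[[1, -1, 1, 1],
 [1, 1, 0, 0],
 [1, -1, 1, 0],
 [1, 0, 0, 0]]
  V a = (-7, 2, -5, 0)
Solving gives a = (0, 2, -3, -2).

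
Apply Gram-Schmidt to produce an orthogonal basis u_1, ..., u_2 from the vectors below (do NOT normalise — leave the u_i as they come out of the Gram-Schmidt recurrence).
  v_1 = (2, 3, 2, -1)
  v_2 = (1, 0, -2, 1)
Orthogonal basis:
  u_1 = (2, 3, 2, -1)
  u_2 = (4/3, 1/2, -5/3, 5/6)

Apply the Gram-Schmidt recurrence
  u_1 = v_1
  u_i = v_i − Σ_{j<i} ((v_i · u_j) / (u_j · u_j)) · u_j.

Step by step this gives:
  u_1 = (2, 3, 2, -1)
  u_2 = (4/3, 1/2, -5/3, 5/6)

Orthogonality check:
  u_2 · u_1 = 0 (should be 0)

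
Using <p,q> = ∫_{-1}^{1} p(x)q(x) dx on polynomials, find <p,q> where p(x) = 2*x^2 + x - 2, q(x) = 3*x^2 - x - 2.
<p,q> = 46/15

Expand the product: p(x)·q(x) = 6*x^4 + x^3 - 11*x^2 + 4.
∫_{-1}^{1} of each monomial x^k gives [2/(k+1) if k even, 0 if k odd]. Integrating term-by-term (or equivalently evaluating the antiderivative F(x) = 6*x^5/5 + x^4/4 - 11*x^3/3 + 4*x at the endpoints):
  F(1) − F(−1) = 107/60 − (-77/60) = 46/15.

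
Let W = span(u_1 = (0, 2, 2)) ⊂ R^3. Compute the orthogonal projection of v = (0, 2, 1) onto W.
proj_W(v) = (0, 3/2, 3/2)

Set up U = [u_1 | ... | u_1] ∈ R^(3×1). The projector onto W = col(U) is P = U (U^T U)^(-1) U^T.
Compute U^T U =
  [8],
and U^T v = (6).
Solve U^T U · c = U^T v for the coefficients: c = (3/4). The projection is proj_W(v) = U c.
Check: (v - proj_W(v)) · u_1 = 0  (should be 0).
Result: proj_W(v) = (0, 3/2, 3/2).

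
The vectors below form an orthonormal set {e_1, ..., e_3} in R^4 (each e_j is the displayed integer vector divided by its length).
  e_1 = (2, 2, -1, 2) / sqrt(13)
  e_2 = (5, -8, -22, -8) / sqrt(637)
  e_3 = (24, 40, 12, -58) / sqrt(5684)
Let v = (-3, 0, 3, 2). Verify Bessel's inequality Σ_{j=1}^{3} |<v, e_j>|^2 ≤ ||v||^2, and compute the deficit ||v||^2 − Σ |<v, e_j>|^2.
Σ |<v, e_j>|^2 = 602/29; ||v||^2 = 22; deficit = 36/29

Write each e_j = u_j / sqrt(<u_j, u_j>) where u_j is the displayed integer vector. Then <v, e_j> = <v, u_j> / sqrt(<u_j, u_j>), so |<v, e_j>|^2 = <v, u_j>^2 / <u_j, u_j>.
Coefficients: <v, e_1> = -5/sqrt(13), <v, e_2> = -97/sqrt(637), <v, e_3> = -152/sqrt(5684).
Square and sum: Σ |<v, e_j>|^2 = 602/29.
Compute ||v||^2 = v·v = 22.
Deficit = 22 − 602/29 = 36/29 ≥ 0, confirming Bessel's inequality. (The deficit equals ||v − Σ <v,e_j> e_j||^2, the squared distance from v to span{e_j}.)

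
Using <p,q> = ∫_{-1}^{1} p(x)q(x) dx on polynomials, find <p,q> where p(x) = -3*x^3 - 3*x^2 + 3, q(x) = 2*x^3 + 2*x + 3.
<p,q> = 276/35

Expand the product: p(x)·q(x) = -6*x^6 - 6*x^5 - 6*x^4 - 9*x^3 - 9*x^2 + 6*x + 9.
∫_{-1}^{1} of each monomial x^k gives [2/(k+1) if k even, 0 if k odd]. Integrating term-by-term (or equivalently evaluating the antiderivative F(x) = -6*x^7/7 - x^6 - 6*x^5/5 - 9*x^4/4 - 3*x^3 + 3*x^2 + 9*x at the endpoints):
  F(1) − F(−1) = 517/140 − (-587/140) = 276/35.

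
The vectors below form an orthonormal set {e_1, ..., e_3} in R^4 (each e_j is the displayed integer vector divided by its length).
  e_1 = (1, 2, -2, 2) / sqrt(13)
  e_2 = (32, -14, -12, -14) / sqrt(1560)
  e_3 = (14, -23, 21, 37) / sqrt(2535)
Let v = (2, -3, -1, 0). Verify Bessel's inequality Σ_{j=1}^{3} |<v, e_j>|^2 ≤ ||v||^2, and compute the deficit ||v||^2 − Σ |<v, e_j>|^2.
Σ |<v, e_j>|^2 = 3891/338; ||v||^2 = 14; deficit = 841/338

Write each e_j = u_j / sqrt(<u_j, u_j>) where u_j is the displayed integer vector. Then <v, e_j> = <v, u_j> / sqrt(<u_j, u_j>), so |<v, e_j>|^2 = <v, u_j>^2 / <u_j, u_j>.
Coefficients: <v, e_1> = -2/sqrt(13), <v, e_2> = 118/sqrt(1560), <v, e_3> = 76/sqrt(2535).
Square and sum: Σ |<v, e_j>|^2 = 3891/338.
Compute ||v||^2 = v·v = 14.
Deficit = 14 − 3891/338 = 841/338 ≥ 0, confirming Bessel's inequality. (The deficit equals ||v − Σ <v,e_j> e_j||^2, the squared distance from v to span{e_j}.)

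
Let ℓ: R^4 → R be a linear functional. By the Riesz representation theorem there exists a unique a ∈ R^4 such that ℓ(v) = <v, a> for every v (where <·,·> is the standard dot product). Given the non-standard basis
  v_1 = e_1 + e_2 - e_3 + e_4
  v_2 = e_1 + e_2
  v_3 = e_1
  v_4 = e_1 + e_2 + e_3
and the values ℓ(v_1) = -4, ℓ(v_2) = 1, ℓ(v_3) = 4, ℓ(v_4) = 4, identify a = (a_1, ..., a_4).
a = (4, -3, 3, -2)

Write a = (a_1, ..., a_4) in the standard basis. For each basis vector v_i, ℓ(v_i) = <v_i, a> is a linear equation in the a_j's. Collect the n equations into a matrix system V a = ℓ, where row i of V is v_i (expressed in the standard basis). Since V is invertible (lower-triangular with 1s on the diagonal, up to permutation), solve by back-substitution:
  V =
[[1, 1, -1, 1],
 [1, 1, 0, 0],
 [1, 0, 0, 0],
 [1, 1, 1, 0]]
  V a = (-4, 1, 4, 4)
Solving gives a = (4, -3, 3, -2).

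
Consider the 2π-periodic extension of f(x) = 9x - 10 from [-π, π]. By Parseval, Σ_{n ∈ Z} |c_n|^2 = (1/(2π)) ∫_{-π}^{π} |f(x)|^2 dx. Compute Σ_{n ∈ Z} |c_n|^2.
Σ |c_n|^2 = 27π^2 + 100

Expand and integrate term by term over [-π, π]:
  ∫ (9x)^2 dx = 81·(2π^3/3); ∫ 2·9·(-10)·x dx = 0 (odd integrand); ∫ (-10)^2 dx = 100·2π.
So (1/(2π)) ∫_{-π}^{π} (9x - 10)^2 dx = 81π^2/3 + 100 = 27π^2 + 100.
Parseval ⇒ Σ |c_n|^2 = 27π^2 + 100.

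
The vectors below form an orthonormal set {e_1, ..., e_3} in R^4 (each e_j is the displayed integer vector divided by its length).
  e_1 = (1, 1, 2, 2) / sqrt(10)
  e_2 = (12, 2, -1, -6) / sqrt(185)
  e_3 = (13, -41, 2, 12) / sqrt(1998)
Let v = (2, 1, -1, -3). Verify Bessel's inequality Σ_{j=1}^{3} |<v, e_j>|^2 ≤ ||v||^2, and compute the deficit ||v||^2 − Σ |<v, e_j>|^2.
Σ |<v, e_j>|^2 = 401/27; ||v||^2 = 15; deficit = 4/27

Write each e_j = u_j / sqrt(<u_j, u_j>) where u_j is the displayed integer vector. Then <v, e_j> = <v, u_j> / sqrt(<u_j, u_j>), so |<v, e_j>|^2 = <v, u_j>^2 / <u_j, u_j>.
Coefficients: <v, e_1> = -5/sqrt(10), <v, e_2> = 45/sqrt(185), <v, e_3> = -53/sqrt(1998).
Square and sum: Σ |<v, e_j>|^2 = 401/27.
Compute ||v||^2 = v·v = 15.
Deficit = 15 − 401/27 = 4/27 ≥ 0, confirming Bessel's inequality. (The deficit equals ||v − Σ <v,e_j> e_j||^2, the squared distance from v to span{e_j}.)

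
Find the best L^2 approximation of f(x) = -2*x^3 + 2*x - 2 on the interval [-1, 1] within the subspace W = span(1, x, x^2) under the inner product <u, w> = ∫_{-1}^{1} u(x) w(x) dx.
g(x) = 4*x/5 - 2

The best approximation g ∈ W is the orthogonal projection of f onto W. Writing g = a_0 + a_1 x + a_2 x^2, the coefficients solve the normal equations G · a = b where
  G_{ij} = <φ_i, φ_j> and b_i = <f, φ_i>, with φ_0 = 1, φ_1 = x, φ_2 = x^2.
G =
  [2, 0, 2/3]
  [0, 2/3, 0]
  [2/3, 0, 2/5],
b = (-4, 8/15, -4/3).
Solving gives a_0 = -2, a_1 = 4/5, a_2 = 0, so
  g(x) = 4*x/5 - 2.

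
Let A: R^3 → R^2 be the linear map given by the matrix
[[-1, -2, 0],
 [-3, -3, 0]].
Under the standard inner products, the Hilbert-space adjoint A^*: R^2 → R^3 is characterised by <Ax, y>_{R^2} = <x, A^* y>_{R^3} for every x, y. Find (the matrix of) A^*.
A^* = A^T =
[[-1, -3],
 [-2, -3],
 [0, 0]]

For real matrices with standard dot products, the defining identity <Ax, y> = <x, A^* y> gives (Ax)^T y = x^T (A^*) y, i.e. x^T A^T y = x^T (A^*) y. Since this holds for all x, y, we must have A^* = A^T. Therefore
A^* =
[[-1, -3],
 [-2, -3],
 [0, 0]].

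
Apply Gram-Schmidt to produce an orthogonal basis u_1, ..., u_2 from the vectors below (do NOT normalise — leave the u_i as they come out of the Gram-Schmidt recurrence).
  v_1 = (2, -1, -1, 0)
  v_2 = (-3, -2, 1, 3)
Orthogonal basis:
  u_1 = (2, -1, -1, 0)
  u_2 = (-4/3, -17/6, 1/6, 3)

Apply the Gram-Schmidt recurrence
  u_1 = v_1
  u_i = v_i − Σ_{j<i} ((v_i · u_j) / (u_j · u_j)) · u_j.

Step by step this gives:
  u_1 = (2, -1, -1, 0)
  u_2 = (-4/3, -17/6, 1/6, 3)

Orthogonality check:
  u_2 · u_1 = 0 (should be 0)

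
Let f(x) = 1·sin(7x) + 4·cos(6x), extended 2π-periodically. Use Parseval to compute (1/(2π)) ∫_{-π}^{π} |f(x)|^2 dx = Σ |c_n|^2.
Σ |c_n|^2 = 17/2

Expand |f|^2 and use orthogonality of {sin(nx), cos(mx)} on [-π, π]:
  ∫_{-π}^{π} sin(nx)^2 dx = π, ∫ cos(mx)^2 dx = π, and cross terms integrate to 0.
So ∫_{-π}^{π} f(x)^2 dx = 1^2 · π + 4^2 · π = (1 + 16)π.
Divide by 2π: (1 + 16)/2 = 17/2.
By Parseval, this equals Σ |c_n|^2.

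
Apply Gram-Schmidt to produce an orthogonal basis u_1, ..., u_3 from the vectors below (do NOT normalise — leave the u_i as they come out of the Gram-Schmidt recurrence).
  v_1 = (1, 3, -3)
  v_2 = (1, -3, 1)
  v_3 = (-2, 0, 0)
Orthogonal basis:
  u_1 = (1, 3, -3)
  u_2 = (30/19, -24/19, -14/19)
  u_3 = (-9/11, -6/11, -9/11)

Apply the Gram-Schmidt recurrence
  u_1 = v_1
  u_i = v_i − Σ_{j<i} ((v_i · u_j) / (u_j · u_j)) · u_j.

Step by step this gives:
  u_1 = (1, 3, -3)
  u_2 = (30/19, -24/19, -14/19)
  u_3 = (-9/11, -6/11, -9/11)

Orthogonality check:
  u_2 · u_1 = 0 (should be 0)
  u_3 · u_1 = 0 (should be 0)
  u_3 · u_2 = 0 (should be 0)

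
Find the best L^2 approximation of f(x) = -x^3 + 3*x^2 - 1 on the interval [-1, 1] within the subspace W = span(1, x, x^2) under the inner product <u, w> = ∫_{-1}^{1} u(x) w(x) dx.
g(x) = 3*x^2 - 3*x/5 - 1

The best approximation g ∈ W is the orthogonal projection of f onto W. Writing g = a_0 + a_1 x + a_2 x^2, the coefficients solve the normal equations G · a = b where
  G_{ij} = <φ_i, φ_j> and b_i = <f, φ_i>, with φ_0 = 1, φ_1 = x, φ_2 = x^2.
G =
  [2, 0, 2/3]
  [0, 2/3, 0]
  [2/3, 0, 2/5],
b = (0, -2/5, 8/15).
Solving gives a_0 = -1, a_1 = -3/5, a_2 = 3, so
  g(x) = 3*x^2 - 3*x/5 - 1.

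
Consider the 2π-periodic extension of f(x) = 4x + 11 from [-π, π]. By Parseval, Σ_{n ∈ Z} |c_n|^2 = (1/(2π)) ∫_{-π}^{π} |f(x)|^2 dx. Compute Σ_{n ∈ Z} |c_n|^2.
Σ |c_n|^2 = 16π^2/3 + 121

Expand and integrate term by term over [-π, π]:
  ∫ (4x)^2 dx = 16·(2π^3/3); ∫ 2·4·(11)·x dx = 0 (odd integrand); ∫ 11^2 dx = 121·2π.
So (1/(2π)) ∫_{-π}^{π} (4x + 11)^2 dx = 16π^2/3 + 121 = 16π^2/3 + 121.
Parseval ⇒ Σ |c_n|^2 = 16π^2/3 + 121.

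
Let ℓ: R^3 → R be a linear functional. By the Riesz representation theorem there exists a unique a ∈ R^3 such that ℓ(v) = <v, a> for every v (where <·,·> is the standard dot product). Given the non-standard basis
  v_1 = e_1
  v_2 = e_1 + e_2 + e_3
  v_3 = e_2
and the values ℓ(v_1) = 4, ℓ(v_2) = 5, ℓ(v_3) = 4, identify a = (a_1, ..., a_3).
a = (4, 4, -3)

Write a = (a_1, ..., a_3) in the standard basis. For each basis vector v_i, ℓ(v_i) = <v_i, a> is a linear equation in the a_j's. Collect the n equations into a matrix system V a = ℓ, where row i of V is v_i (expressed in the standard basis). Since V is invertible (lower-triangular with 1s on the diagonal, up to permutation), solve by back-substitution:
  V =
[[1, 0, 0],
 [1, 1, 1],
 [0, 1, 0]]
  V a = (4, 5, 4)
Solving gives a = (4, 4, -3).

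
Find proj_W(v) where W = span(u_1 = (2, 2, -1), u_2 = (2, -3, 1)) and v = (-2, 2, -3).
proj_W(v) = (-70/39, 110/39, -37/39)

Set up U = [u_1 | ... | u_2] ∈ R^(3×2). The projector onto W = col(U) is P = U (U^T U)^(-1) U^T.
Compute U^T U =
  [9, -3]
  [-3, 14],
and U^T v = (3, -13).
Solve U^T U · c = U^T v for the coefficients: c = (1/39, -12/13). The projection is proj_W(v) = U c.
Check: (v - proj_W(v)) · u_1 = 0  (should be 0).
Check: (v - proj_W(v)) · u_2 = 0  (should be 0).
Result: proj_W(v) = (-70/39, 110/39, -37/39).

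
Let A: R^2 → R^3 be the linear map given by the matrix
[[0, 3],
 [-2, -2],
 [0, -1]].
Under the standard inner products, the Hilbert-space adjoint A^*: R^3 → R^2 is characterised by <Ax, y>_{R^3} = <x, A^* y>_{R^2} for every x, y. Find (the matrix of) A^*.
A^* = A^T =
[[0, -2, 0],
 [3, -2, -1]]

For real matrices with standard dot products, the defining identity <Ax, y> = <x, A^* y> gives (Ax)^T y = x^T (A^*) y, i.e. x^T A^T y = x^T (A^*) y. Since this holds for all x, y, we must have A^* = A^T. Therefore
A^* =
[[0, -2, 0],
 [3, -2, -1]].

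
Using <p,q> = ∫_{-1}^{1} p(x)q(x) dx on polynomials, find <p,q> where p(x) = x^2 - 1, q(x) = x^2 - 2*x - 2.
<p,q> = 12/5

Expand the product: p(x)·q(x) = x^4 - 2*x^3 - 3*x^2 + 2*x + 2.
∫_{-1}^{1} of each monomial x^k gives [2/(k+1) if k even, 0 if k odd]. Integrating term-by-term (or equivalently evaluating the antiderivative F(x) = x^5/5 - x^4/2 - x^3 + x^2 + 2*x at the endpoints):
  F(1) − F(−1) = 17/10 − (-7/10) = 12/5.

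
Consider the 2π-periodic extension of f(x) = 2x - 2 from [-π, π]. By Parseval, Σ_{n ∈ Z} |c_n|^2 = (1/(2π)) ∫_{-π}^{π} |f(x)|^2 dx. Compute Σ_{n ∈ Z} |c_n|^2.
Σ |c_n|^2 = 4π^2/3 + 4

Expand and integrate term by term over [-π, π]:
  ∫ (2x)^2 dx = 4·(2π^3/3); ∫ 2·2·(-2)·x dx = 0 (odd integrand); ∫ (-2)^2 dx = 4·2π.
So (1/(2π)) ∫_{-π}^{π} (2x - 2)^2 dx = 4π^2/3 + 4 = 4π^2/3 + 4.
Parseval ⇒ Σ |c_n|^2 = 4π^2/3 + 4.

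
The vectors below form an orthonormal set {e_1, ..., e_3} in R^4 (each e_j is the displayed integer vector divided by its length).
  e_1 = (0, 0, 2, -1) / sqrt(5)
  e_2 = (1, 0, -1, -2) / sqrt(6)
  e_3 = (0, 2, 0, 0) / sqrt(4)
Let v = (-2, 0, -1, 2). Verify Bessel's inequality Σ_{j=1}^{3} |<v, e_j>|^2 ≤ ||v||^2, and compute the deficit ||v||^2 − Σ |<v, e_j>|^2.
Σ |<v, e_j>|^2 = 221/30; ||v||^2 = 9; deficit = 49/30

Write each e_j = u_j / sqrt(<u_j, u_j>) where u_j is the displayed integer vector. Then <v, e_j> = <v, u_j> / sqrt(<u_j, u_j>), so |<v, e_j>|^2 = <v, u_j>^2 / <u_j, u_j>.
Coefficients: <v, e_1> = -4/sqrt(5), <v, e_2> = -5/sqrt(6), <v, e_3> = 0/sqrt(4).
Square and sum: Σ |<v, e_j>|^2 = 221/30.
Compute ||v||^2 = v·v = 9.
Deficit = 9 − 221/30 = 49/30 ≥ 0, confirming Bessel's inequality. (The deficit equals ||v − Σ <v,e_j> e_j||^2, the squared distance from v to span{e_j}.)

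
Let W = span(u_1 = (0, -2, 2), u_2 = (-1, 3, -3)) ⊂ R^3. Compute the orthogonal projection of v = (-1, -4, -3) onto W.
proj_W(v) = (-1, -1/2, 1/2)

Set up U = [u_1 | ... | u_2] ∈ R^(3×2). The projector onto W = col(U) is P = U (U^T U)^(-1) U^T.
Compute U^T U =
  [8, -12]
  [-12, 19],
and U^T v = (2, -2).
Solve U^T U · c = U^T v for the coefficients: c = (7/4, 1). The projection is proj_W(v) = U c.
Check: (v - proj_W(v)) · u_1 = 0  (should be 0).
Check: (v - proj_W(v)) · u_2 = 0  (should be 0).
Result: proj_W(v) = (-1, -1/2, 1/2).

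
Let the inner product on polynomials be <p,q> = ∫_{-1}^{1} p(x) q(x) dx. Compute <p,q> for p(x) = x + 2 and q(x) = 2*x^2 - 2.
<p,q> = -16/3

Expand the product: p(x)·q(x) = 2*x^3 + 4*x^2 - 2*x - 4.
∫_{-1}^{1} of each monomial x^k gives [2/(k+1) if k even, 0 if k odd]. Integrating term-by-term (or equivalently evaluating the antiderivative F(x) = x^4/2 + 4*x^3/3 - x^2 - 4*x at the endpoints):
  F(1) − F(−1) = -19/6 − (13/6) = -16/3.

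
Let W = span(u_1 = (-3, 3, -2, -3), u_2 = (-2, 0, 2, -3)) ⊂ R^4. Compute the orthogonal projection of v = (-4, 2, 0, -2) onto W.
proj_W(v) = (-19/7, 381/203, -12/29, -636/203)

Set up U = [u_1 | ... | u_2] ∈ R^(4×2). The projector onto W = col(U) is P = U (U^T U)^(-1) U^T.
Compute U^T U =
  [31, 11]
  [11, 17],
and U^T v = (24, 14).
Solve U^T U · c = U^T v for the coefficients: c = (127/203, 85/203). The projection is proj_W(v) = U c.
Check: (v - proj_W(v)) · u_1 = 0  (should be 0).
Check: (v - proj_W(v)) · u_2 = 0  (should be 0).
Result: proj_W(v) = (-19/7, 381/203, -12/29, -636/203).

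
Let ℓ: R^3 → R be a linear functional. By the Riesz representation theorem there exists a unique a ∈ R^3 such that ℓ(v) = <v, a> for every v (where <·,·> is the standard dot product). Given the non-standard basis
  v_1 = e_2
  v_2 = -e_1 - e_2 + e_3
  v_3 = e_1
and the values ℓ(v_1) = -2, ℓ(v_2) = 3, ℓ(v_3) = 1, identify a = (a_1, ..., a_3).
a = (1, -2, 2)

Write a = (a_1, ..., a_3) in the standard basis. For each basis vector v_i, ℓ(v_i) = <v_i, a> is a linear equation in the a_j's. Collect the n equations into a matrix system V a = ℓ, where row i of V is v_i (expressed in the standard basis). Since V is invertible (lower-triangular with 1s on the diagonal, up to permutation), solve by back-substitution:
  V =
[[0, 1, 0],
 [-1, -1, 1],
 [1, 0, 0]]
  V a = (-2, 3, 1)
Solving gives a = (1, -2, 2).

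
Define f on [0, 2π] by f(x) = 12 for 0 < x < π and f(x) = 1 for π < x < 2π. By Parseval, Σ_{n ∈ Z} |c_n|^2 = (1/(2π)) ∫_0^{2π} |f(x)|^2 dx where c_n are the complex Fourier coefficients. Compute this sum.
Σ |c_n|^2 = 145/2

Parseval equates the L^2 energy of f (normalised by 1/(2π)) with the ℓ^2 sum of its Fourier coefficients: (1/(2π)) ∫_0^{2π} |f|^2 = Σ |c_n|^2.
Compute the left side: (1/(2π)) [∫_0^π 12^2 dx + ∫_π^{2π} 1^2 dx] = (1/(2π)) · (144π + 1π) = (144 + 1)/2 = 145/2.
So Σ_{n ∈ Z} |c_n|^2 = 145/2.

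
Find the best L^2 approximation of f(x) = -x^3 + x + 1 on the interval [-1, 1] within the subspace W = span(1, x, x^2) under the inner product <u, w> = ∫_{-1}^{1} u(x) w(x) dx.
g(x) = 2*x/5 + 1

The best approximation g ∈ W is the orthogonal projection of f onto W. Writing g = a_0 + a_1 x + a_2 x^2, the coefficients solve the normal equations G · a = b where
  G_{ij} = <φ_i, φ_j> and b_i = <f, φ_i>, with φ_0 = 1, φ_1 = x, φ_2 = x^2.
G =
  [2, 0, 2/3]
  [0, 2/3, 0]
  [2/3, 0, 2/5],
b = (2, 4/15, 2/3).
Solving gives a_0 = 1, a_1 = 2/5, a_2 = 0, so
  g(x) = 2*x/5 + 1.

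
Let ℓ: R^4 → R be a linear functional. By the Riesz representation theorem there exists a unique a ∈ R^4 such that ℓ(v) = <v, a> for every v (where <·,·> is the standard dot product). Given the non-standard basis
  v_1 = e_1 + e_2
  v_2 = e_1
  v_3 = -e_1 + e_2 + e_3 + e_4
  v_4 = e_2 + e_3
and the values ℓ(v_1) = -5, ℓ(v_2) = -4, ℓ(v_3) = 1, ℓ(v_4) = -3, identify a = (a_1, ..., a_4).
a = (-4, -1, -2, 0)

Write a = (a_1, ..., a_4) in the standard basis. For each basis vector v_i, ℓ(v_i) = <v_i, a> is a linear equation in the a_j's. Collect the n equations into a matrix system V a = ℓ, where row i of V is v_i (expressed in the standard basis). Since V is invertible (lower-triangular with 1s on the diagonal, up to permutation), solve by back-substitution:
  V =
[[1, 1, 0, 0],
 [1, 0, 0, 0],
 [-1, 1, 1, 1],
 [0, 1, 1, 0]]
  V a = (-5, -4, 1, -3)
Solving gives a = (-4, -1, -2, 0).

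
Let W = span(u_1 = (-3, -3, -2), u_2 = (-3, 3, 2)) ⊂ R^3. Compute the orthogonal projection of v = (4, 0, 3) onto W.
proj_W(v) = (4, 18/13, 12/13)

Set up U = [u_1 | ... | u_2] ∈ R^(3×2). The projector onto W = col(U) is P = U (U^T U)^(-1) U^T.
Compute U^T U =
  [22, -4]
  [-4, 22],
and U^T v = (-18, -6).
Solve U^T U · c = U^T v for the coefficients: c = (-35/39, -17/39). The projection is proj_W(v) = U c.
Check: (v - proj_W(v)) · u_1 = 0  (should be 0).
Check: (v - proj_W(v)) · u_2 = 0  (should be 0).
Result: proj_W(v) = (4, 18/13, 12/13).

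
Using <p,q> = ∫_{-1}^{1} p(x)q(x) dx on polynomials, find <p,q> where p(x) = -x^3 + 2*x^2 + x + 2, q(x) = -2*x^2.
<p,q> = -64/15

Expand the product: p(x)·q(x) = 2*x^5 - 4*x^4 - 2*x^3 - 4*x^2.
∫_{-1}^{1} of each monomial x^k gives [2/(k+1) if k even, 0 if k odd]. Integrating term-by-term (or equivalently evaluating the antiderivative F(x) = x^6/3 - 4*x^5/5 - x^4/2 - 4*x^3/3 at the endpoints):
  F(1) − F(−1) = -23/10 − (59/30) = -64/15.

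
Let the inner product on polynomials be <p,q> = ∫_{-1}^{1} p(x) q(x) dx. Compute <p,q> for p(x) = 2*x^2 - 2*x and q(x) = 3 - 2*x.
<p,q> = 20/3

Expand the product: p(x)·q(x) = -4*x^3 + 10*x^2 - 6*x.
∫_{-1}^{1} of each monomial x^k gives [2/(k+1) if k even, 0 if k odd]. Integrating term-by-term (or equivalently evaluating the antiderivative F(x) = -x^4 + 10*x^3/3 - 3*x^2 at the endpoints):
  F(1) − F(−1) = -2/3 − (-22/3) = 20/3.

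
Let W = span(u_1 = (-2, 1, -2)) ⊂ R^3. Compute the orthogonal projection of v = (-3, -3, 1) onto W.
proj_W(v) = (-2/9, 1/9, -2/9)

Set up U = [u_1 | ... | u_1] ∈ R^(3×1). The projector onto W = col(U) is P = U (U^T U)^(-1) U^T.
Compute U^T U =
  [9],
and U^T v = (1).
Solve U^T U · c = U^T v for the coefficients: c = (1/9). The projection is proj_W(v) = U c.
Check: (v - proj_W(v)) · u_1 = 0  (should be 0).
Result: proj_W(v) = (-2/9, 1/9, -2/9).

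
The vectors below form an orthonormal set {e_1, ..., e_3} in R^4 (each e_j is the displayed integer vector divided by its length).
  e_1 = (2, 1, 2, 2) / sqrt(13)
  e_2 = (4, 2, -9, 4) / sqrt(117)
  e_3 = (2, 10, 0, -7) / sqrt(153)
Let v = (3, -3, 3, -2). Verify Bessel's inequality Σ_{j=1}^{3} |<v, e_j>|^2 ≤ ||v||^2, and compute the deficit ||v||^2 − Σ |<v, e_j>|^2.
Σ |<v, e_j>|^2 = 166/17; ||v||^2 = 31; deficit = 361/17

Write each e_j = u_j / sqrt(<u_j, u_j>) where u_j is the displayed integer vector. Then <v, e_j> = <v, u_j> / sqrt(<u_j, u_j>), so |<v, e_j>|^2 = <v, u_j>^2 / <u_j, u_j>.
Coefficients: <v, e_1> = 5/sqrt(13), <v, e_2> = -29/sqrt(117), <v, e_3> = -10/sqrt(153).
Square and sum: Σ |<v, e_j>|^2 = 166/17.
Compute ||v||^2 = v·v = 31.
Deficit = 31 − 166/17 = 361/17 ≥ 0, confirming Bessel's inequality. (The deficit equals ||v − Σ <v,e_j> e_j||^2, the squared distance from v to span{e_j}.)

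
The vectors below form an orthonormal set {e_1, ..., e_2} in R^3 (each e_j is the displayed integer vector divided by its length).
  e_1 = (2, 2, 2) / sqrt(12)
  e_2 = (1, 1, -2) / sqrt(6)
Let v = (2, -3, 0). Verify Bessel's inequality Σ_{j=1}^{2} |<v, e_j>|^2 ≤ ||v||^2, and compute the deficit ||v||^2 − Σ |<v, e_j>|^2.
Σ |<v, e_j>|^2 = 1/2; ||v||^2 = 13; deficit = 25/2

Write each e_j = u_j / sqrt(<u_j, u_j>) where u_j is the displayed integer vector. Then <v, e_j> = <v, u_j> / sqrt(<u_j, u_j>), so |<v, e_j>|^2 = <v, u_j>^2 / <u_j, u_j>.
Coefficients: <v, e_1> = -2/sqrt(12), <v, e_2> = -1/sqrt(6).
Square and sum: Σ |<v, e_j>|^2 = 1/2.
Compute ||v||^2 = v·v = 13.
Deficit = 13 − 1/2 = 25/2 ≥ 0, confirming Bessel's inequality. (The deficit equals ||v − Σ <v,e_j> e_j||^2, the squared distance from v to span{e_j}.)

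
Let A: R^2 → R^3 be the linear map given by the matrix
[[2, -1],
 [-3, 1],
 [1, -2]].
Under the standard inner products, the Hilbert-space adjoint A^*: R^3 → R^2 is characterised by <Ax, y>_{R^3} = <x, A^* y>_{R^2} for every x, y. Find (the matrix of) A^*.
A^* = A^T =
[[2, -3, 1],
 [-1, 1, -2]]

For real matrices with standard dot products, the defining identity <Ax, y> = <x, A^* y> gives (Ax)^T y = x^T (A^*) y, i.e. x^T A^T y = x^T (A^*) y. Since this holds for all x, y, we must have A^* = A^T. Therefore
A^* =
[[2, -3, 1],
 [-1, 1, -2]].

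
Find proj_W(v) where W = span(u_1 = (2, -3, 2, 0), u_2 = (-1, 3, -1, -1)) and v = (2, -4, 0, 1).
proj_W(v) = (41/35, -132/35, 41/35, 47/35)

Set up U = [u_1 | ... | u_2] ∈ R^(4×2). The projector onto W = col(U) is P = U (U^T U)^(-1) U^T.
Compute U^T U =
  [17, -13]
  [-13, 12],
and U^T v = (16, -15).
Solve U^T U · c = U^T v for the coefficients: c = (-3/35, -47/35). The projection is proj_W(v) = U c.
Check: (v - proj_W(v)) · u_1 = 0  (should be 0).
Check: (v - proj_W(v)) · u_2 = 0  (should be 0).
Result: proj_W(v) = (41/35, -132/35, 41/35, 47/35).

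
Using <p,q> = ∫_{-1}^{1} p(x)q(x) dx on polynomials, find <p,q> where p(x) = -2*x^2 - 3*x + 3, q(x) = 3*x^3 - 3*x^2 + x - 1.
<p,q> = -208/15

Expand the product: p(x)·q(x) = -6*x^5 - 3*x^4 + 16*x^3 - 10*x^2 + 6*x - 3.
∫_{-1}^{1} of each monomial x^k gives [2/(k+1) if k even, 0 if k odd]. Integrating term-by-term (or equivalently evaluating the antiderivative F(x) = -x^6 - 3*x^5/5 + 4*x^4 - 10*x^3/3 + 3*x^2 - 3*x at the endpoints):
  F(1) − F(−1) = -14/15 − (194/15) = -208/15.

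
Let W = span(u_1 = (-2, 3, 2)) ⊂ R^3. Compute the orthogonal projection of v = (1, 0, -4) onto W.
proj_W(v) = (20/17, -30/17, -20/17)

Set up U = [u_1 | ... | u_1] ∈ R^(3×1). The projector onto W = col(U) is P = U (U^T U)^(-1) U^T.
Compute U^T U =
  [17],
and U^T v = (-10).
Solve U^T U · c = U^T v for the coefficients: c = (-10/17). The projection is proj_W(v) = U c.
Check: (v - proj_W(v)) · u_1 = 0  (should be 0).
Result: proj_W(v) = (20/17, -30/17, -20/17).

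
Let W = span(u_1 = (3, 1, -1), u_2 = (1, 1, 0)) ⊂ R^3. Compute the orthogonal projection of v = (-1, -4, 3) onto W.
proj_W(v) = (-5/2, -5/2, 0)

Set up U = [u_1 | ... | u_2] ∈ R^(3×2). The projector onto W = col(U) is P = U (U^T U)^(-1) U^T.
Compute U^T U =
  [11, 4]
  [4, 2],
and U^T v = (-10, -5).
Solve U^T U · c = U^T v for the coefficients: c = (0, -5/2). The projection is proj_W(v) = U c.
Check: (v - proj_W(v)) · u_1 = 0  (should be 0).
Check: (v - proj_W(v)) · u_2 = 0  (should be 0).
Result: proj_W(v) = (-5/2, -5/2, 0).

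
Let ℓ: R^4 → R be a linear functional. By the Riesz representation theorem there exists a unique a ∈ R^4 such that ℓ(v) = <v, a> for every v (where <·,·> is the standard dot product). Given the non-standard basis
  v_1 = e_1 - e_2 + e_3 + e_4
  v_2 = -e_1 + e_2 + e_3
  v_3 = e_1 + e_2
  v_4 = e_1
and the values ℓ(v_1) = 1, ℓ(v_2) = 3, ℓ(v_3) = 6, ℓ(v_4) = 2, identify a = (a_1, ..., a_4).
a = (2, 4, 1, 2)

Write a = (a_1, ..., a_4) in the standard basis. For each basis vector v_i, ℓ(v_i) = <v_i, a> is a linear equation in the a_j's. Collect the n equations into a matrix system V a = ℓ, where row i of V is v_i (expressed in the standard basis). Since V is invertible (lower-triangular with 1s on the diagonal, up to permutation), solve by back-substitution:
  V =
[[1, -1, 1, 1],
 [-1, 1, 1, 0],
 [1, 1, 0, 0],
 [1, 0, 0, 0]]
  V a = (1, 3, 6, 2)
Solving gives a = (2, 4, 1, 2).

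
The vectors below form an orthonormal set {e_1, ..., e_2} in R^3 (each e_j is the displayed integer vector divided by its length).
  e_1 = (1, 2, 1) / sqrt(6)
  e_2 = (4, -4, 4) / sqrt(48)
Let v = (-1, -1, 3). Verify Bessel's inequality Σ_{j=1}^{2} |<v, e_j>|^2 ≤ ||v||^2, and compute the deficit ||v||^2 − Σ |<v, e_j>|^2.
Σ |<v, e_j>|^2 = 3; ||v||^2 = 11; deficit = 8

Write each e_j = u_j / sqrt(<u_j, u_j>) where u_j is the displayed integer vector. Then <v, e_j> = <v, u_j> / sqrt(<u_j, u_j>), so |<v, e_j>|^2 = <v, u_j>^2 / <u_j, u_j>.
Coefficients: <v, e_1> = 0/sqrt(6), <v, e_2> = 12/sqrt(48).
Square and sum: Σ |<v, e_j>|^2 = 3.
Compute ||v||^2 = v·v = 11.
Deficit = 11 − 3 = 8 ≥ 0, confirming Bessel's inequality. (The deficit equals ||v − Σ <v,e_j> e_j||^2, the squared distance from v to span{e_j}.)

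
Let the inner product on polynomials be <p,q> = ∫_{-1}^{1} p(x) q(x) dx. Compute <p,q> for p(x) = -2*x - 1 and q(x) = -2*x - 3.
<p,q> = 26/3

Expand the product: p(x)·q(x) = 4*x^2 + 8*x + 3.
∫_{-1}^{1} of each monomial x^k gives [2/(k+1) if k even, 0 if k odd]. Integrating term-by-term (or equivalently evaluating the antiderivative F(x) = 4*x^3/3 + 4*x^2 + 3*x at the endpoints):
  F(1) − F(−1) = 25/3 − (-1/3) = 26/3.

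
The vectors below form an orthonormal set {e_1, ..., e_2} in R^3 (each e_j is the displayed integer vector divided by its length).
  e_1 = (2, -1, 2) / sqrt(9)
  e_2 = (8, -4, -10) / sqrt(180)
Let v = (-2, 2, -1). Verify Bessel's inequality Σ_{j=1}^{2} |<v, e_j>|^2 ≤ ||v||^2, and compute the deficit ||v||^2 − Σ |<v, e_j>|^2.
Σ |<v, e_j>|^2 = 41/5; ||v||^2 = 9; deficit = 4/5

Write each e_j = u_j / sqrt(<u_j, u_j>) where u_j is the displayed integer vector. Then <v, e_j> = <v, u_j> / sqrt(<u_j, u_j>), so |<v, e_j>|^2 = <v, u_j>^2 / <u_j, u_j>.
Coefficients: <v, e_1> = -8/sqrt(9), <v, e_2> = -14/sqrt(180).
Square and sum: Σ |<v, e_j>|^2 = 41/5.
Compute ||v||^2 = v·v = 9.
Deficit = 9 − 41/5 = 4/5 ≥ 0, confirming Bessel's inequality. (The deficit equals ||v − Σ <v,e_j> e_j||^2, the squared distance from v to span{e_j}.)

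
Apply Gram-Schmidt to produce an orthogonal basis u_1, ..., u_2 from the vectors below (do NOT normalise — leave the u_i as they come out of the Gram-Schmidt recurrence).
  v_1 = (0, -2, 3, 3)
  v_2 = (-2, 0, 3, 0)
Orthogonal basis:
  u_1 = (0, -2, 3, 3)
  u_2 = (-2, 9/11, 39/22, -27/22)

Apply the Gram-Schmidt recurrence
  u_1 = v_1
  u_i = v_i − Σ_{j<i} ((v_i · u_j) / (u_j · u_j)) · u_j.

Step by step this gives:
  u_1 = (0, -2, 3, 3)
  u_2 = (-2, 9/11, 39/22, -27/22)

Orthogonality check:
  u_2 · u_1 = 0 (should be 0)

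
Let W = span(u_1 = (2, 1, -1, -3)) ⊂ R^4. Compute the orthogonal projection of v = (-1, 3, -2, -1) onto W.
proj_W(v) = (4/5, 2/5, -2/5, -6/5)

Set up U = [u_1 | ... | u_1] ∈ R^(4×1). The projector onto W = col(U) is P = U (U^T U)^(-1) U^T.
Compute U^T U =
  [15],
and U^T v = (6).
Solve U^T U · c = U^T v for the coefficients: c = (2/5). The projection is proj_W(v) = U c.
Check: (v - proj_W(v)) · u_1 = 0  (should be 0).
Result: proj_W(v) = (4/5, 2/5, -2/5, -6/5).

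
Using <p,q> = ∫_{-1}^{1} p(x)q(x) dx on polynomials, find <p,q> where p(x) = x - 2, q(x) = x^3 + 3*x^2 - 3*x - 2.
<p,q> = 12/5

Expand the product: p(x)·q(x) = x^4 + x^3 - 9*x^2 + 4*x + 4.
∫_{-1}^{1} of each monomial x^k gives [2/(k+1) if k even, 0 if k odd]. Integrating term-by-term (or equivalently evaluating the antiderivative F(x) = x^5/5 + x^4/4 - 3*x^3 + 2*x^2 + 4*x at the endpoints):
  F(1) − F(−1) = 69/20 − (21/20) = 12/5.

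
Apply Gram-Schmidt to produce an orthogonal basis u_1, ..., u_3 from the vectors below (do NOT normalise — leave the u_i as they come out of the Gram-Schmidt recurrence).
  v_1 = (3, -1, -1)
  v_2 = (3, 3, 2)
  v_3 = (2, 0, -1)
Orthogonal basis:
  u_1 = (3, -1, -1)
  u_2 = (21/11, 37/11, 26/11)
  u_3 = (-5/113, 45/113, -60/113)

Apply the Gram-Schmidt recurrence
  u_1 = v_1
  u_i = v_i − Σ_{j<i} ((v_i · u_j) / (u_j · u_j)) · u_j.

Step by step this gives:
  u_1 = (3, -1, -1)
  u_2 = (21/11, 37/11, 26/11)
  u_3 = (-5/113, 45/113, -60/113)

Orthogonality check:
  u_2 · u_1 = 0 (should be 0)
  u_3 · u_1 = 0 (should be 0)
  u_3 · u_2 = 0 (should be 0)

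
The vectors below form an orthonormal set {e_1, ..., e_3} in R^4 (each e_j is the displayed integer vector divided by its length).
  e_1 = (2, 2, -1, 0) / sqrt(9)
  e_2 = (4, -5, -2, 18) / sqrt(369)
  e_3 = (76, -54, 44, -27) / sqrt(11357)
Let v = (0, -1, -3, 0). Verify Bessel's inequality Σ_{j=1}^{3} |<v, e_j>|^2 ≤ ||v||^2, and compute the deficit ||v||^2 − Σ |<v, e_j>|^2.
Σ |<v, e_j>|^2 = 270/277; ||v||^2 = 10; deficit = 2500/277

Write each e_j = u_j / sqrt(<u_j, u_j>) where u_j is the displayed integer vector. Then <v, e_j> = <v, u_j> / sqrt(<u_j, u_j>), so |<v, e_j>|^2 = <v, u_j>^2 / <u_j, u_j>.
Coefficients: <v, e_1> = 1/sqrt(9), <v, e_2> = 11/sqrt(369), <v, e_3> = -78/sqrt(11357).
Square and sum: Σ |<v, e_j>|^2 = 270/277.
Compute ||v||^2 = v·v = 10.
Deficit = 10 − 270/277 = 2500/277 ≥ 0, confirming Bessel's inequality. (The deficit equals ||v − Σ <v,e_j> e_j||^2, the squared distance from v to span{e_j}.)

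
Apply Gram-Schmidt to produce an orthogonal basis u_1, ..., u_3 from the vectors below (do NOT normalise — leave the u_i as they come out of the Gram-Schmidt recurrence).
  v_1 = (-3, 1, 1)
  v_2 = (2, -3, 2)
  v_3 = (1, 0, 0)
Orthogonal basis:
  u_1 = (-3, 1, 1)
  u_2 = (1/11, -26/11, 29/11)
  u_3 = (25/138, 20/69, 35/138)

Apply the Gram-Schmidt recurrence
  u_1 = v_1
  u_i = v_i − Σ_{j<i} ((v_i · u_j) / (u_j · u_j)) · u_j.

Step by step this gives:
  u_1 = (-3, 1, 1)
  u_2 = (1/11, -26/11, 29/11)
  u_3 = (25/138, 20/69, 35/138)

Orthogonality check:
  u_2 · u_1 = 0 (should be 0)
  u_3 · u_1 = 0 (should be 0)
  u_3 · u_2 = 0 (should be 0)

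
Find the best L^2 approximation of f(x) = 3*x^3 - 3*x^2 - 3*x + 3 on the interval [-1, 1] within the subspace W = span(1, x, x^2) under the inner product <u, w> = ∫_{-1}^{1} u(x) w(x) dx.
g(x) = -3*x^2 - 6*x/5 + 3

The best approximation g ∈ W is the orthogonal projection of f onto W. Writing g = a_0 + a_1 x + a_2 x^2, the coefficients solve the normal equations G · a = b where
  G_{ij} = <φ_i, φ_j> and b_i = <f, φ_i>, with φ_0 = 1, φ_1 = x, φ_2 = x^2.
G =
  [2, 0, 2/3]
  [0, 2/3, 0]
  [2/3, 0, 2/5],
b = (4, -4/5, 4/5).
Solving gives a_0 = 3, a_1 = -6/5, a_2 = -3, so
  g(x) = -3*x^2 - 6*x/5 + 3.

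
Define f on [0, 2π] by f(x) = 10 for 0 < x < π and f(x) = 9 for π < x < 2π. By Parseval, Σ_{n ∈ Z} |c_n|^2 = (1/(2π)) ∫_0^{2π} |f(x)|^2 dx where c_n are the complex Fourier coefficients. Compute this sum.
Σ |c_n|^2 = 181/2

Parseval equates the L^2 energy of f (normalised by 1/(2π)) with the ℓ^2 sum of its Fourier coefficients: (1/(2π)) ∫_0^{2π} |f|^2 = Σ |c_n|^2.
Compute the left side: (1/(2π)) [∫_0^π 10^2 dx + ∫_π^{2π} 9^2 dx] = (1/(2π)) · (100π + 81π) = (100 + 81)/2 = 181/2.
So Σ_{n ∈ Z} |c_n|^2 = 181/2.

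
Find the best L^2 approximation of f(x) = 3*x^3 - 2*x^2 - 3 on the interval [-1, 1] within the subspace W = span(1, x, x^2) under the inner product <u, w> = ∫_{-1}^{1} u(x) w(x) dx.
g(x) = -2*x^2 + 9*x/5 - 3

The best approximation g ∈ W is the orthogonal projection of f onto W. Writing g = a_0 + a_1 x + a_2 x^2, the coefficients solve the normal equations G · a = b where
  G_{ij} = <φ_i, φ_j> and b_i = <f, φ_i>, with φ_0 = 1, φ_1 = x, φ_2 = x^2.
G =
  [2, 0, 2/3]
  [0, 2/3, 0]
  [2/3, 0, 2/5],
b = (-22/3, 6/5, -14/5).
Solving gives a_0 = -3, a_1 = 9/5, a_2 = -2, so
  g(x) = -2*x^2 + 9*x/5 - 3.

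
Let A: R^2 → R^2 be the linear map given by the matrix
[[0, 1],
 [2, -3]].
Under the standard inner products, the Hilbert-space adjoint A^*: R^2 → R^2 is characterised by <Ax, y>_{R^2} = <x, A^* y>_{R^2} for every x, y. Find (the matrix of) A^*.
A^* = A^T =
[[0, 2],
 [1, -3]]

For real matrices with standard dot products, the defining identity <Ax, y> = <x, A^* y> gives (Ax)^T y = x^T (A^*) y, i.e. x^T A^T y = x^T (A^*) y. Since this holds for all x, y, we must have A^* = A^T. Therefore
A^* =
[[0, 2],
 [1, -3]].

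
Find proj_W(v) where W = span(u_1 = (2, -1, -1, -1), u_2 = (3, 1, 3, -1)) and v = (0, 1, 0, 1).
proj_W(v) = (-62/131, 46/131, 58/131, 34/131)

Set up U = [u_1 | ... | u_2] ∈ R^(4×2). The projector onto W = col(U) is P = U (U^T U)^(-1) U^T.
Compute U^T U =
  [7, 3]
  [3, 20],
and U^T v = (-2, 0).
Solve U^T U · c = U^T v for the coefficients: c = (-40/131, 6/131). The projection is proj_W(v) = U c.
Check: (v - proj_W(v)) · u_1 = 0  (should be 0).
Check: (v - proj_W(v)) · u_2 = 0  (should be 0).
Result: proj_W(v) = (-62/131, 46/131, 58/131, 34/131).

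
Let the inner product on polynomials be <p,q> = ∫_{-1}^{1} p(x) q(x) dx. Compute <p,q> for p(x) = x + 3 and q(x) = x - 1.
<p,q> = -16/3

Expand the product: p(x)·q(x) = x^2 + 2*x - 3.
∫_{-1}^{1} of each monomial x^k gives [2/(k+1) if k even, 0 if k odd]. Integrating term-by-term (or equivalently evaluating the antiderivative F(x) = x^3/3 + x^2 - 3*x at the endpoints):
  F(1) − F(−1) = -5/3 − (11/3) = -16/3.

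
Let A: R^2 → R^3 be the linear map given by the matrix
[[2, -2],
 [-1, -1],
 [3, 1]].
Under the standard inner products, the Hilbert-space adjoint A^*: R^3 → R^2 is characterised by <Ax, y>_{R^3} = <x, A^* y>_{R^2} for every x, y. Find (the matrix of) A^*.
A^* = A^T =
[[2, -1, 3],
 [-2, -1, 1]]

For real matrices with standard dot products, the defining identity <Ax, y> = <x, A^* y> gives (Ax)^T y = x^T (A^*) y, i.e. x^T A^T y = x^T (A^*) y. Since this holds for all x, y, we must have A^* = A^T. Therefore
A^* =
[[2, -1, 3],
 [-2, -1, 1]].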